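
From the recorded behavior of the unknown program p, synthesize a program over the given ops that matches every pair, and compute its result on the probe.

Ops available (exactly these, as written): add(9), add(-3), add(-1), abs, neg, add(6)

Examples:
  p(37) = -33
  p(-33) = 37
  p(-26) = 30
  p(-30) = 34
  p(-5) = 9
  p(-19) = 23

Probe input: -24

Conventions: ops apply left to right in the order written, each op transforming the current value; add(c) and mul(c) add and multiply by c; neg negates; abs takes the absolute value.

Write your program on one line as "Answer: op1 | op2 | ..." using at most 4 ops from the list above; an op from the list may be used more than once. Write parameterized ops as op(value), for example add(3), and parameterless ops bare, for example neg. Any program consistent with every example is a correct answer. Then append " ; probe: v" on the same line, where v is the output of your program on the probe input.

add(-3) | add(-1) | neg ; probe: 28

Check, running the answer program on each example:
  37 -> 34 -> 33 -> -33
  -33 -> -36 -> -37 -> 37
  -26 -> -29 -> -30 -> 30
  -30 -> -33 -> -34 -> 34
  -5 -> -8 -> -9 -> 9
  -19 -> -22 -> -23 -> 23
  probe: -24 -> -27 -> -28 -> 28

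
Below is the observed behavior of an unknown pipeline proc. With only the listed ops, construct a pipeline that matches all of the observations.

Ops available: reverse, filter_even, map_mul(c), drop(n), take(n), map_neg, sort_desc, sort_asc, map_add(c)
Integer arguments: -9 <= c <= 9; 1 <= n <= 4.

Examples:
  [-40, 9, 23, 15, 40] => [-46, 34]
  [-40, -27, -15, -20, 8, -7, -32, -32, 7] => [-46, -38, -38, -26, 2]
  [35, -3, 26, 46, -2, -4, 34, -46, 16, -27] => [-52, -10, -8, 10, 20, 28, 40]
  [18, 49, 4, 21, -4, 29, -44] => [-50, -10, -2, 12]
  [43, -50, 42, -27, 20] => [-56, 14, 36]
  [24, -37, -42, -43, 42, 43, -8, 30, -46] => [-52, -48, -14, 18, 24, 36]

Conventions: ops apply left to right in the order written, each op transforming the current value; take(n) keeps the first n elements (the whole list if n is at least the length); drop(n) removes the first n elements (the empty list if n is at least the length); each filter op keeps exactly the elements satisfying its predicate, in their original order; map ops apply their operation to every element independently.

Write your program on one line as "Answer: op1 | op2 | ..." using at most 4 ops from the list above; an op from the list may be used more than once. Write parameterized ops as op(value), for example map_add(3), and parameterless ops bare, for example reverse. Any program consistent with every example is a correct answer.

sort_desc | map_add(-6) | filter_even | reverse

Check, running the answer program on each example:
  [-40, 9, 23, 15, 40] -> [40, 23, 15, 9, -40] -> [34, 17, 9, 3, -46] -> [34, -46] -> [-46, 34]
  [-40, -27, -15, -20, 8, -7, -32, -32, 7] -> [8, 7, -7, -15, -20, -27, -32, -32, -40] -> [2, 1, -13, -21, -26, -33, -38, -38, -46] -> [2, -26, -38, -38, -46] -> [-46, -38, -38, -26, 2]
  [35, -3, 26, 46, -2, -4, 34, -46, 16, -27] -> [46, 35, 34, 26, 16, -2, -3, -4, -27, -46] -> [40, 29, 28, 20, 10, -8, -9, -10, -33, -52] -> [40, 28, 20, 10, -8, -10, -52] -> [-52, -10, -8, 10, 20, 28, 40]
  [18, 49, 4, 21, -4, 29, -44] -> [49, 29, 21, 18, 4, -4, -44] -> [43, 23, 15, 12, -2, -10, -50] -> [12, -2, -10, -50] -> [-50, -10, -2, 12]
  [43, -50, 42, -27, 20] -> [43, 42, 20, -27, -50] -> [37, 36, 14, -33, -56] -> [36, 14, -56] -> [-56, 14, 36]
  [24, -37, -42, -43, 42, 43, -8, 30, -46] -> [43, 42, 30, 24, -8, -37, -42, -43, -46] -> [37, 36, 24, 18, -14, -43, -48, -49, -52] -> [36, 24, 18, -14, -48, -52] -> [-52, -48, -14, 18, 24, 36]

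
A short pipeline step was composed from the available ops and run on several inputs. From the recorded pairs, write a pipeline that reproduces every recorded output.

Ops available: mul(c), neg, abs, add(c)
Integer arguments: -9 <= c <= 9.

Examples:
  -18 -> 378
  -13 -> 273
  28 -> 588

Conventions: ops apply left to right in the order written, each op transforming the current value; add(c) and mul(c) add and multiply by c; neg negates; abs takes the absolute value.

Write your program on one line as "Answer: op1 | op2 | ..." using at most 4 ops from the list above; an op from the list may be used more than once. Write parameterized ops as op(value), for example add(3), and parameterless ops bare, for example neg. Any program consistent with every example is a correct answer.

neg | mul(3) | abs | mul(7)

Check, running the answer program on each example:
  -18 -> 18 -> 54 -> 54 -> 378
  -13 -> 13 -> 39 -> 39 -> 273
  28 -> -28 -> -84 -> 84 -> 588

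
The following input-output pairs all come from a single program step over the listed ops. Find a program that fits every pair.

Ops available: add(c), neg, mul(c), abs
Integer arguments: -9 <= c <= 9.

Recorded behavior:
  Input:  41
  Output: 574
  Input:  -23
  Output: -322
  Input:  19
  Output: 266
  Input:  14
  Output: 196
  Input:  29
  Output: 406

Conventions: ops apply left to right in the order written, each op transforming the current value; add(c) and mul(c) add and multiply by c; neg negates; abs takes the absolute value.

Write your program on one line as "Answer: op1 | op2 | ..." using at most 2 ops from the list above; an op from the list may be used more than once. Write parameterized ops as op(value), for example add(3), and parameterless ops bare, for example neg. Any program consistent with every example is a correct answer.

mul(-7) | mul(-2)

Check, running the answer program on each example:
  41 -> -287 -> 574
  -23 -> 161 -> -322
  19 -> -133 -> 266
  14 -> -98 -> 196
  29 -> -203 -> 406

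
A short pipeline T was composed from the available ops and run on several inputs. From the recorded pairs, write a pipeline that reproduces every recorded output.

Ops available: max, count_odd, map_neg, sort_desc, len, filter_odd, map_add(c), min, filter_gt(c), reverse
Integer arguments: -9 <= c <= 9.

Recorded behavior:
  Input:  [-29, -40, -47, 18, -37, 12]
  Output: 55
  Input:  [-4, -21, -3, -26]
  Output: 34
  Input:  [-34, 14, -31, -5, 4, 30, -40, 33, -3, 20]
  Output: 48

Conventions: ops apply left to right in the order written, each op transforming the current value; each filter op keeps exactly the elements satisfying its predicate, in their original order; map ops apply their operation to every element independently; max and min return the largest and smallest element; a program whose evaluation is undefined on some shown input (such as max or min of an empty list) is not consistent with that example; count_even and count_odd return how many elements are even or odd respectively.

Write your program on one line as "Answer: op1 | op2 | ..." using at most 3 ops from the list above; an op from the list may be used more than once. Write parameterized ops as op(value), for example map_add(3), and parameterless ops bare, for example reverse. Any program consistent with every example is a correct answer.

map_add(-8) | map_neg | max

Check, running the answer program on each example:
  [-29, -40, -47, 18, -37, 12] -> [-37, -48, -55, 10, -45, 4] -> [37, 48, 55, -10, 45, -4] -> 55
  [-4, -21, -3, -26] -> [-12, -29, -11, -34] -> [12, 29, 11, 34] -> 34
  [-34, 14, -31, -5, 4, 30, -40, 33, -3, 20] -> [-42, 6, -39, -13, -4, 22, -48, 25, -11, 12] -> [42, -6, 39, 13, 4, -22, 48, -25, 11, -12] -> 48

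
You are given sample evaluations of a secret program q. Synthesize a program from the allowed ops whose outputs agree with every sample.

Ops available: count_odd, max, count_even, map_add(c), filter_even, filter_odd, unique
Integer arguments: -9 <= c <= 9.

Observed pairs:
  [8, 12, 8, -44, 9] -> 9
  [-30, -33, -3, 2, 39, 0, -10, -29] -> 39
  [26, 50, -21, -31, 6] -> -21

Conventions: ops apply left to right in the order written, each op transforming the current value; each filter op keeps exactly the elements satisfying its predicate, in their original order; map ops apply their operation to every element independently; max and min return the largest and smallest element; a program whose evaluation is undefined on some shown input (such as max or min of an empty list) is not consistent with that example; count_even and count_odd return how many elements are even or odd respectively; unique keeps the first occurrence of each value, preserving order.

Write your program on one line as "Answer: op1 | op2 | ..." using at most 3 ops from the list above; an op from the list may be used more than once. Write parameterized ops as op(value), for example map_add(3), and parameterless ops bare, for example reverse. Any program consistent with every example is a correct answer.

filter_odd | max

Check, running the answer program on each example:
  [8, 12, 8, -44, 9] -> [9] -> 9
  [-30, -33, -3, 2, 39, 0, -10, -29] -> [-33, -3, 39, -29] -> 39
  [26, 50, -21, -31, 6] -> [-21, -31] -> -21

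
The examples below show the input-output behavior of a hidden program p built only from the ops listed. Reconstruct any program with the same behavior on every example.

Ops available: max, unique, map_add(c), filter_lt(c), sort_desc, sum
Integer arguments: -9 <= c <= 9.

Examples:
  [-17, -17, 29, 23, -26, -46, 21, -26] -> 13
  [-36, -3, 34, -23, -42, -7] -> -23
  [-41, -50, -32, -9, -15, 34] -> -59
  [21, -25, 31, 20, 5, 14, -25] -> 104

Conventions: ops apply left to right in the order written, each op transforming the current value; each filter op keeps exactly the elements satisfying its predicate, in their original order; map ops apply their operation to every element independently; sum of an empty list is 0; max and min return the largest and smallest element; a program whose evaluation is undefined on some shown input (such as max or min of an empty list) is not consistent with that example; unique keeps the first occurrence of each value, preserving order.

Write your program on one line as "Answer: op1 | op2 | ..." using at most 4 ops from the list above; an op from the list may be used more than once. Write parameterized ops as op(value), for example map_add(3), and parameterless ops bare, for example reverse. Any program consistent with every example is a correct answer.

sort_desc | map_add(2) | map_add(7) | sum

Check, running the answer program on each example:
  [-17, -17, 29, 23, -26, -46, 21, -26] -> [29, 23, 21, -17, -17, -26, -26, -46] -> [31, 25, 23, -15, -15, -24, -24, -44] -> [38, 32, 30, -8, -8, -17, -17, -37] -> 13
  [-36, -3, 34, -23, -42, -7] -> [34, -3, -7, -23, -36, -42] -> [36, -1, -5, -21, -34, -40] -> [43, 6, 2, -14, -27, -33] -> -23
  [-41, -50, -32, -9, -15, 34] -> [34, -9, -15, -32, -41, -50] -> [36, -7, -13, -30, -39, -48] -> [43, 0, -6, -23, -32, -41] -> -59
  [21, -25, 31, 20, 5, 14, -25] -> [31, 21, 20, 14, 5, -25, -25] -> [33, 23, 22, 16, 7, -23, -23] -> [40, 30, 29, 23, 14, -16, -16] -> 104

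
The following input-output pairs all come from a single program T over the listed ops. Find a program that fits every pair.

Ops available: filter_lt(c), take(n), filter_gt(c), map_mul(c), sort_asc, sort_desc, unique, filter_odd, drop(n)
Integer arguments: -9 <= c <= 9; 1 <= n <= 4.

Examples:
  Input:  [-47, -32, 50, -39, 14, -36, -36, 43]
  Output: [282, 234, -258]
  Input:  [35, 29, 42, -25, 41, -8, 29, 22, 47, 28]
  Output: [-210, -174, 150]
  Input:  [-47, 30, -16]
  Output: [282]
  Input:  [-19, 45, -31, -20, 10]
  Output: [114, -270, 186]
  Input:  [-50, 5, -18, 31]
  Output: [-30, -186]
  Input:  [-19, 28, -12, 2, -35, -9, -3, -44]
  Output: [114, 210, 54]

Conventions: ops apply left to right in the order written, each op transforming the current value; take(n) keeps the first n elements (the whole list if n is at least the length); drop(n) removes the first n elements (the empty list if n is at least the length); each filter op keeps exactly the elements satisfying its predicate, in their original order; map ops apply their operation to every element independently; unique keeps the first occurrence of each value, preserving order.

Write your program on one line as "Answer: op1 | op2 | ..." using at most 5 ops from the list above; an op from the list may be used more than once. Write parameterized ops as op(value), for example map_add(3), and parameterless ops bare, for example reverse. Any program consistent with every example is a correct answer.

filter_odd | map_mul(-6) | take(4) | take(3)

Check, running the answer program on each example:
  [-47, -32, 50, -39, 14, -36, -36, 43] -> [-47, -39, 43] -> [282, 234, -258] -> [282, 234, -258] -> [282, 234, -258]
  [35, 29, 42, -25, 41, -8, 29, 22, 47, 28] -> [35, 29, -25, 41, 29, 47] -> [-210, -174, 150, -246, -174, -282] -> [-210, -174, 150, -246] -> [-210, -174, 150]
  [-47, 30, -16] -> [-47] -> [282] -> [282] -> [282]
  [-19, 45, -31, -20, 10] -> [-19, 45, -31] -> [114, -270, 186] -> [114, -270, 186] -> [114, -270, 186]
  [-50, 5, -18, 31] -> [5, 31] -> [-30, -186] -> [-30, -186] -> [-30, -186]
  [-19, 28, -12, 2, -35, -9, -3, -44] -> [-19, -35, -9, -3] -> [114, 210, 54, 18] -> [114, 210, 54, 18] -> [114, 210, 54]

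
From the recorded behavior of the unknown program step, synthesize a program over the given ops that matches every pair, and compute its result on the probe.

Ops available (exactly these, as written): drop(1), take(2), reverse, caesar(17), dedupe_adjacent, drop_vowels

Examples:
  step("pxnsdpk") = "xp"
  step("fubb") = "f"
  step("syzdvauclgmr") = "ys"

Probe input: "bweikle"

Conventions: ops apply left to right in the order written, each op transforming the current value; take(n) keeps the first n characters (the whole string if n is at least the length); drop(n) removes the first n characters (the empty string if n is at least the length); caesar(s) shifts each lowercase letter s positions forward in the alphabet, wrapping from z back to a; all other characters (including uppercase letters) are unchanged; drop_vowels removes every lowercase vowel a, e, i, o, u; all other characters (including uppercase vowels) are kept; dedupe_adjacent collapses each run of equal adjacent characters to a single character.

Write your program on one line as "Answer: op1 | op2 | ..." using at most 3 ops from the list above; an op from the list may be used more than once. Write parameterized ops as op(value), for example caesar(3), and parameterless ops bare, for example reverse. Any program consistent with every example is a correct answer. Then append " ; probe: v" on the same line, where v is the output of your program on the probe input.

take(2) | reverse | drop_vowels ; probe: "wb"

Check, running the answer program on each example:
  "pxnsdpk" -> "px" -> "xp" -> "xp"
  "fubb" -> "fu" -> "uf" -> "f"
  "syzdvauclgmr" -> "sy" -> "ys" -> "ys"
  probe: "bweikle" -> "bw" -> "wb" -> "wb"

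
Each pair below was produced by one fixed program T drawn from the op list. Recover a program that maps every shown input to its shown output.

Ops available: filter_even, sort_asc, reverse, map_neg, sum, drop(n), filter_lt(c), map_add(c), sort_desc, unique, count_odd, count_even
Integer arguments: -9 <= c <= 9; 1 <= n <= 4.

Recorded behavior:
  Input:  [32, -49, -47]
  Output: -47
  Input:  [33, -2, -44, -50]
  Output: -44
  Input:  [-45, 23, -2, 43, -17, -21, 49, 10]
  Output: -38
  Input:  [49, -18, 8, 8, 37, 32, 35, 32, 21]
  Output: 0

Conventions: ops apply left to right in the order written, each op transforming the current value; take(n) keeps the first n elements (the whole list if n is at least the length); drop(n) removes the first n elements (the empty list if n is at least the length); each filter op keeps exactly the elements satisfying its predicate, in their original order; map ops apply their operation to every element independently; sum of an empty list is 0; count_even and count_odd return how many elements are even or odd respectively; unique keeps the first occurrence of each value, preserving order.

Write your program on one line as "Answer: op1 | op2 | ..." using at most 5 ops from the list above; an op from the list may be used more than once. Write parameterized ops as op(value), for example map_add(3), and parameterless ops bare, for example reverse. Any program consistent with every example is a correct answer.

sort_asc | drop(1) | filter_lt(-4) | sum

Check, running the answer program on each example:
  [32, -49, -47] -> [-49, -47, 32] -> [-47, 32] -> [-47] -> -47
  [33, -2, -44, -50] -> [-50, -44, -2, 33] -> [-44, -2, 33] -> [-44] -> -44
  [-45, 23, -2, 43, -17, -21, 49, 10] -> [-45, -21, -17, -2, 10, 23, 43, 49] -> [-21, -17, -2, 10, 23, 43, 49] -> [-21, -17] -> -38
  [49, -18, 8, 8, 37, 32, 35, 32, 21] -> [-18, 8, 8, 21, 32, 32, 35, 37, 49] -> [8, 8, 21, 32, 32, 35, 37, 49] -> [] -> 0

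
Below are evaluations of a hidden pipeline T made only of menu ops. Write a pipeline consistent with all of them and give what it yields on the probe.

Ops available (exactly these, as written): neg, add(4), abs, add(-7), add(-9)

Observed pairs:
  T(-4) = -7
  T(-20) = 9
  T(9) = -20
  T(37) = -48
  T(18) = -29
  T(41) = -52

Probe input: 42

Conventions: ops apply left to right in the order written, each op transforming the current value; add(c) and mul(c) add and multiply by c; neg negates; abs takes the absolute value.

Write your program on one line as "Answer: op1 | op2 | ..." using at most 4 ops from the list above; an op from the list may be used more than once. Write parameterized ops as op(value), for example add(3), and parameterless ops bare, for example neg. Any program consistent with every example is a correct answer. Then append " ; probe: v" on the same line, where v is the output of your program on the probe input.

add(4) | neg | add(-7) ; probe: -53

Check, running the answer program on each example:
  -4 -> 0 -> 0 -> -7
  -20 -> -16 -> 16 -> 9
  9 -> 13 -> -13 -> -20
  37 -> 41 -> -41 -> -48
  18 -> 22 -> -22 -> -29
  41 -> 45 -> -45 -> -52
  probe: 42 -> 46 -> -46 -> -53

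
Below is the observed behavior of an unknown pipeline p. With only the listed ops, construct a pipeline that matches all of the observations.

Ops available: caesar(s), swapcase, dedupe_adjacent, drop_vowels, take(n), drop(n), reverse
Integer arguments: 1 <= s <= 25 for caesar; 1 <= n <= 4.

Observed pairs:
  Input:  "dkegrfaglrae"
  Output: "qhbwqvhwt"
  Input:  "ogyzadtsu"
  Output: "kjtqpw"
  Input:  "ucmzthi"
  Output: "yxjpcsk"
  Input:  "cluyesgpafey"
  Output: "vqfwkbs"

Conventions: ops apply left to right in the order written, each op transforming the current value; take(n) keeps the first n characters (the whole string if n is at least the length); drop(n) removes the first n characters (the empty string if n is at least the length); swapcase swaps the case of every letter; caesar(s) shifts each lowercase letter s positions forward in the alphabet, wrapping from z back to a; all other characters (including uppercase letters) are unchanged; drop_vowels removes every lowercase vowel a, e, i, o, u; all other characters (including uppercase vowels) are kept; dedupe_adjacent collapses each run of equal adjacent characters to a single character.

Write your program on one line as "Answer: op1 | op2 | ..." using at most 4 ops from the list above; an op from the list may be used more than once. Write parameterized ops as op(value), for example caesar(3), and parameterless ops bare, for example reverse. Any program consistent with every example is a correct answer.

reverse | caesar(15) | caesar(1) | drop_vowels

Check, running the answer program on each example:
  "dkegrfaglrae" -> "earlgafrgekd" -> "tpgavpugvtzs" -> "uqhbwqvhwuat" -> "qhbwqvhwt"
  "ogyzadtsu" -> "ustdazygo" -> "jhisponvd" -> "kijtqpowe" -> "kjtqpw"
  "ucmzthi" -> "ihtzmcu" -> "xwiobrj" -> "yxjpcsk" -> "yxjpcsk"
  "cluyesgpafey" -> "yefapgseyulc" -> "ntupevhtnjar" -> "ouvqfwiuokbs" -> "vqfwkbs"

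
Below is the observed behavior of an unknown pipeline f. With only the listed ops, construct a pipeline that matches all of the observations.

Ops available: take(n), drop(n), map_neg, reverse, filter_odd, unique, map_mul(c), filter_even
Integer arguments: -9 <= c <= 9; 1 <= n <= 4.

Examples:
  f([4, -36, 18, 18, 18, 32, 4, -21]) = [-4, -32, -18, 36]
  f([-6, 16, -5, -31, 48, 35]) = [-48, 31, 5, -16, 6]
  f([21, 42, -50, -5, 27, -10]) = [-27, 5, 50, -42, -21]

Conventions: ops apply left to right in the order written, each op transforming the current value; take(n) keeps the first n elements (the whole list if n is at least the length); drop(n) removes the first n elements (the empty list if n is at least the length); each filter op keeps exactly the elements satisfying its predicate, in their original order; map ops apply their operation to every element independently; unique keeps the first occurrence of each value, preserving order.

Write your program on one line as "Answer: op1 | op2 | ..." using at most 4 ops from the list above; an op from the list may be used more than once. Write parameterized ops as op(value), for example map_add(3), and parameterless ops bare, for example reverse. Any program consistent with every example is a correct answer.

map_mul(-1) | reverse | unique | drop(1)

Check, running the answer program on each example:
  [4, -36, 18, 18, 18, 32, 4, -21] -> [-4, 36, -18, -18, -18, -32, -4, 21] -> [21, -4, -32, -18, -18, -18, 36, -4] -> [21, -4, -32, -18, 36] -> [-4, -32, -18, 36]
  [-6, 16, -5, -31, 48, 35] -> [6, -16, 5, 31, -48, -35] -> [-35, -48, 31, 5, -16, 6] -> [-35, -48, 31, 5, -16, 6] -> [-48, 31, 5, -16, 6]
  [21, 42, -50, -5, 27, -10] -> [-21, -42, 50, 5, -27, 10] -> [10, -27, 5, 50, -42, -21] -> [10, -27, 5, 50, -42, -21] -> [-27, 5, 50, -42, -21]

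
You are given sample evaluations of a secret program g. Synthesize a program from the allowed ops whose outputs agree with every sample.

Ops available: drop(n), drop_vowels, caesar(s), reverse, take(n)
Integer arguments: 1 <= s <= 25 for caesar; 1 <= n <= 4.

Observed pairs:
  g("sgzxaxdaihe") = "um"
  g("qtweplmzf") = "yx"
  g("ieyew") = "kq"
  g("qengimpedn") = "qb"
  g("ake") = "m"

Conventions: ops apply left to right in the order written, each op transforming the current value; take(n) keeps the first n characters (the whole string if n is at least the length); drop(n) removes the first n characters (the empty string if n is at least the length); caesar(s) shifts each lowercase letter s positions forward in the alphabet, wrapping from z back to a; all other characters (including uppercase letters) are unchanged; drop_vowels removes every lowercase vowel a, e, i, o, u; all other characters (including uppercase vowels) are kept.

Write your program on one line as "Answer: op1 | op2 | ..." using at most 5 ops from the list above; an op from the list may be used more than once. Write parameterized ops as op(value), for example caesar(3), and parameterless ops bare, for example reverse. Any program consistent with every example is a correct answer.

reverse | caesar(4) | caesar(8) | drop(2) | take(2)

Check, running the answer program on each example:
  "sgzxaxdaihe" -> "ehiadxaxzgs" -> "ilmehbebdkw" -> "qtumpjmjlse" -> "umpjmjlse" -> "um"
  "qtweplmzf" -> "fzmlpewtq" -> "jdqptiaxu" -> "rlyxbqifc" -> "yxbqifc" -> "yx"
  "ieyew" -> "weyei" -> "aicim" -> "iqkqu" -> "kqu" -> "kq"
  "qengimpedn" -> "ndepmigneq" -> "rhitqmkriu" -> "zpqbyuszqc" -> "qbyuszqc" -> "qb"
  "ake" -> "eka" -> "ioe" -> "qwm" -> "m" -> "m"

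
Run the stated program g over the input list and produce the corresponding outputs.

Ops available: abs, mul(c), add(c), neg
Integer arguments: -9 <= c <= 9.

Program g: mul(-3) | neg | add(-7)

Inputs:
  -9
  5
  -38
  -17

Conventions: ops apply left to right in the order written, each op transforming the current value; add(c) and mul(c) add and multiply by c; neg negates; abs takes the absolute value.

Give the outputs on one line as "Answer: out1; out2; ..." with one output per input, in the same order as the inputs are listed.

Execution, op by op:
  -9 -> 27 -> -27 -> -34
  5 -> -15 -> 15 -> 8
  -38 -> 114 -> -114 -> -121
  -17 -> 51 -> -51 -> -58

-34; 8; -121; -58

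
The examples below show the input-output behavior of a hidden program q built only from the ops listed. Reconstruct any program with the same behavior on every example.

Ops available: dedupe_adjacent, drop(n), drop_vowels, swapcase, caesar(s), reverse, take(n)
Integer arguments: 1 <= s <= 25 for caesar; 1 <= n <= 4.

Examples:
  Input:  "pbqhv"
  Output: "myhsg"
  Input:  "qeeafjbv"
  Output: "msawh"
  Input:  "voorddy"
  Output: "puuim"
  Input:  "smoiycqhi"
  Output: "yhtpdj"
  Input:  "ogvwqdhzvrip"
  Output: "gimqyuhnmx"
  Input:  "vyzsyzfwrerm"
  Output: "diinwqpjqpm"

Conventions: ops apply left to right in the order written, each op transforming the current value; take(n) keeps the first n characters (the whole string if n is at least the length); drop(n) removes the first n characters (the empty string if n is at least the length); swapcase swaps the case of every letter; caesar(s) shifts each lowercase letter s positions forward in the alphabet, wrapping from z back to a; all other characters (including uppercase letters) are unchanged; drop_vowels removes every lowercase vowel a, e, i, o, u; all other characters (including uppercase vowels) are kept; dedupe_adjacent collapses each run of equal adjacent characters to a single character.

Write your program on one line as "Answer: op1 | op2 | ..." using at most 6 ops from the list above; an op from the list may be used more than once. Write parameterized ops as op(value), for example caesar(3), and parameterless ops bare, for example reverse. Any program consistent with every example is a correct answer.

reverse | drop_vowels | reverse | caesar(3) | caesar(14) | reverse

Check, running the answer program on each example:
  "pbqhv" -> "vhqbp" -> "vhqbp" -> "pbqhv" -> "setky" -> "gshym" -> "myhsg"
  "qeeafjbv" -> "vbjfaeeq" -> "vbjfq" -> "qfjbv" -> "timey" -> "hwasm" -> "msawh"
  "voorddy" -> "yddroov" -> "yddrv" -> "vrddy" -> "yuggb" -> "miuup" -> "puuim"
  "smoiycqhi" -> "ihqcyioms" -> "hqcyms" -> "smycqh" -> "vpbftk" -> "jdpthy" -> "yhtpdj"
  "ogvwqdhzvrip" -> "pirvzhdqwvgo" -> "prvzhdqwvg" -> "gvwqdhzvrp" -> "jyztgkcyus" -> "xmnhuyqmig" -> "gimqyuhnmx"
  "vyzsyzfwrerm" -> "mrerwfzyszyv" -> "mrrwfzyszyv" -> "vyzsyzfwrrm" -> "ybcvbcizuup" -> "mpqjpqwniid" -> "diinwqpjqpm"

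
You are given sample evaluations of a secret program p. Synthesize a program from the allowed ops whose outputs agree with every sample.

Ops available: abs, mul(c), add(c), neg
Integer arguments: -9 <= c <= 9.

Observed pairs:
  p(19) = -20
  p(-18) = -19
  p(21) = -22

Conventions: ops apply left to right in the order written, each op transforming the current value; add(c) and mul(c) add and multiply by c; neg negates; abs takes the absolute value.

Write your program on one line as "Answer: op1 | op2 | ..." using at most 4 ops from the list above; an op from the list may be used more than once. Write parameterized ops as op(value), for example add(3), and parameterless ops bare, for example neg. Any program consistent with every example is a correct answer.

abs | add(9) | add(-8) | neg

Check, running the answer program on each example:
  19 -> 19 -> 28 -> 20 -> -20
  -18 -> 18 -> 27 -> 19 -> -19
  21 -> 21 -> 30 -> 22 -> -22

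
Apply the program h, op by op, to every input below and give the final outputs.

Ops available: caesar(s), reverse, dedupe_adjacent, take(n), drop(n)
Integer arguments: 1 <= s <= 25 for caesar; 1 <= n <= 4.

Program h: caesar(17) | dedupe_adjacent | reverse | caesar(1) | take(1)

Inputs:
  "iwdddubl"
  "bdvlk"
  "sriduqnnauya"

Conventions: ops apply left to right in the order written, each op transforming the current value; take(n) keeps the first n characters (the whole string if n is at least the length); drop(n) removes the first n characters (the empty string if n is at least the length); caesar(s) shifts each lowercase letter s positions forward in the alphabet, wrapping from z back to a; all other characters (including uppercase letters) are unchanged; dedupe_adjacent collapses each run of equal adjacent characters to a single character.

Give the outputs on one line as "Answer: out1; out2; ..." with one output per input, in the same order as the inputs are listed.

Execution, op by op:
  "iwdddubl" -> "znuuulsc" -> "znulsc" -> "cslunz" -> "dtmvoa" -> "d"
  "bdvlk" -> "sumcb" -> "sumcb" -> "bcmus" -> "cdnvt" -> "c"
  "sriduqnnauya" -> "jizulheerlpr" -> "jizulherlpr" -> "rplrehluzij" -> "sqmsfimvajk" -> "s"

"d"; "c"; "s"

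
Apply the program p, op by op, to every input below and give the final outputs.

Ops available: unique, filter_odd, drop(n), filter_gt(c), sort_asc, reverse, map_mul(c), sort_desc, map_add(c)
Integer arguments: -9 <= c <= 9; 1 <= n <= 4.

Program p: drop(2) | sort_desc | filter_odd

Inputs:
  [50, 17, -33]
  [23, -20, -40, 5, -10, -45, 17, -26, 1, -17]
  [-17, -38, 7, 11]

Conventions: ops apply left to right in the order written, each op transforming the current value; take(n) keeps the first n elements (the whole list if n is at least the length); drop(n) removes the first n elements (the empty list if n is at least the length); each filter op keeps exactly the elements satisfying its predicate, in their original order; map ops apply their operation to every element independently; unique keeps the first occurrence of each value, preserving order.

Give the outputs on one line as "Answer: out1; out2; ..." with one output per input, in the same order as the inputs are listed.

Execution, op by op:
  [50, 17, -33] -> [-33] -> [-33] -> [-33]
  [23, -20, -40, 5, -10, -45, 17, -26, 1, -17] -> [-40, 5, -10, -45, 17, -26, 1, -17] -> [17, 5, 1, -10, -17, -26, -40, -45] -> [17, 5, 1, -17, -45]
  [-17, -38, 7, 11] -> [7, 11] -> [11, 7] -> [11, 7]

[-33]; [17, 5, 1, -17, -45]; [11, 7]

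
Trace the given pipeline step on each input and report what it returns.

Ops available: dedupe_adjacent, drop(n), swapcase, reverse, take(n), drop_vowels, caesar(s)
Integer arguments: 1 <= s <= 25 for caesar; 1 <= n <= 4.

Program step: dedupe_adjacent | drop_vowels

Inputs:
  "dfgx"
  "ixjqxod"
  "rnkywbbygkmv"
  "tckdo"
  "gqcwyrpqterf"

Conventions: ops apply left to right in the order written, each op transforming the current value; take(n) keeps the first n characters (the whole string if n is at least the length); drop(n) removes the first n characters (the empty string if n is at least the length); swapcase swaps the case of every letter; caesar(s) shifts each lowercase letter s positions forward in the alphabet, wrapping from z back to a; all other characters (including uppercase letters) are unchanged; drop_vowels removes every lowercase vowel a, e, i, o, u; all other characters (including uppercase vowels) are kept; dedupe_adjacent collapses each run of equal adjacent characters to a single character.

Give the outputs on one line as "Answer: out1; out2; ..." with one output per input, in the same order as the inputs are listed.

"dfgx"; "xjqxd"; "rnkywbygkmv"; "tckd"; "gqcwyrpqtrf"

Execution, op by op:
  "dfgx" -> "dfgx" -> "dfgx"
  "ixjqxod" -> "ixjqxod" -> "xjqxd"
  "rnkywbbygkmv" -> "rnkywbygkmv" -> "rnkywbygkmv"
  "tckdo" -> "tckdo" -> "tckd"
  "gqcwyrpqterf" -> "gqcwyrpqterf" -> "gqcwyrpqtrf"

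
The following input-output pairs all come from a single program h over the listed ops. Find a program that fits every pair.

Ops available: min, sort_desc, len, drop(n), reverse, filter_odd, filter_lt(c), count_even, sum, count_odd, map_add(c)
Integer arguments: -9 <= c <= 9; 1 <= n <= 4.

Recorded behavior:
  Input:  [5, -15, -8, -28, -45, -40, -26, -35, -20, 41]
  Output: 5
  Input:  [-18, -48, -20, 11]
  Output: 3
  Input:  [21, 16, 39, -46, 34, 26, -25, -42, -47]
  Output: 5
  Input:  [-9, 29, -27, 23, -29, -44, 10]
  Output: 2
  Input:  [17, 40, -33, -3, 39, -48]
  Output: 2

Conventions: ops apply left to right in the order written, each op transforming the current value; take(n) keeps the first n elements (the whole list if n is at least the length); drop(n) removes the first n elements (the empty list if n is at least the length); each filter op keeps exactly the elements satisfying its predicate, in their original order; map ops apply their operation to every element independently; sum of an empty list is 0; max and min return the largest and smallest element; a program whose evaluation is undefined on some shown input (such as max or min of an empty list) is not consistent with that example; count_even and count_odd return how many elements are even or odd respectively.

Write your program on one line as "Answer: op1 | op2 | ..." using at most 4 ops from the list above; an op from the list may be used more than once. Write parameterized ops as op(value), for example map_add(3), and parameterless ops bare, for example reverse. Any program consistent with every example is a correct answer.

map_add(3) | sort_desc | filter_odd | count_odd

Check, running the answer program on each example:
  [5, -15, -8, -28, -45, -40, -26, -35, -20, 41] -> [8, -12, -5, -25, -42, -37, -23, -32, -17, 44] -> [44, 8, -5, -12, -17, -23, -25, -32, -37, -42] -> [-5, -17, -23, -25, -37] -> 5
  [-18, -48, -20, 11] -> [-15, -45, -17, 14] -> [14, -15, -17, -45] -> [-15, -17, -45] -> 3
  [21, 16, 39, -46, 34, 26, -25, -42, -47] -> [24, 19, 42, -43, 37, 29, -22, -39, -44] -> [42, 37, 29, 24, 19, -22, -39, -43, -44] -> [37, 29, 19, -39, -43] -> 5
  [-9, 29, -27, 23, -29, -44, 10] -> [-6, 32, -24, 26, -26, -41, 13] -> [32, 26, 13, -6, -24, -26, -41] -> [13, -41] -> 2
  [17, 40, -33, -3, 39, -48] -> [20, 43, -30, 0, 42, -45] -> [43, 42, 20, 0, -30, -45] -> [43, -45] -> 2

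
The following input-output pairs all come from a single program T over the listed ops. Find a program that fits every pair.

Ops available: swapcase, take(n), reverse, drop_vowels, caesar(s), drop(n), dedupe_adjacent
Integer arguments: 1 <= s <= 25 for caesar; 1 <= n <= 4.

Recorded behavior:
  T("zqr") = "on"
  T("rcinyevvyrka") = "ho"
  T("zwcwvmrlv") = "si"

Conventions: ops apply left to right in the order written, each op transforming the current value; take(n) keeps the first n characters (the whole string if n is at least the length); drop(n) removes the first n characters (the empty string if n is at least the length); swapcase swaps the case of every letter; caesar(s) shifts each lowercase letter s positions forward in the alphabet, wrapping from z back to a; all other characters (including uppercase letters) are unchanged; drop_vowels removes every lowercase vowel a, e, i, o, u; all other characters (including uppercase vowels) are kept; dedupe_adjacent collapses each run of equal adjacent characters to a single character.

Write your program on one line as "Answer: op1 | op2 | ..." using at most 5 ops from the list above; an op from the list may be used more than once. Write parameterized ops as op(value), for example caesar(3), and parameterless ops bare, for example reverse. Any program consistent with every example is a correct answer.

reverse | drop_vowels | take(3) | take(2) | caesar(23)

Check, running the answer program on each example:
  "zqr" -> "rqz" -> "rqz" -> "rqz" -> "rq" -> "on"
  "rcinyevvyrka" -> "akryvveynicr" -> "kryvvyncr" -> "kry" -> "kr" -> "ho"
  "zwcwvmrlv" -> "vlrmvwcwz" -> "vlrmvwcwz" -> "vlr" -> "vl" -> "si"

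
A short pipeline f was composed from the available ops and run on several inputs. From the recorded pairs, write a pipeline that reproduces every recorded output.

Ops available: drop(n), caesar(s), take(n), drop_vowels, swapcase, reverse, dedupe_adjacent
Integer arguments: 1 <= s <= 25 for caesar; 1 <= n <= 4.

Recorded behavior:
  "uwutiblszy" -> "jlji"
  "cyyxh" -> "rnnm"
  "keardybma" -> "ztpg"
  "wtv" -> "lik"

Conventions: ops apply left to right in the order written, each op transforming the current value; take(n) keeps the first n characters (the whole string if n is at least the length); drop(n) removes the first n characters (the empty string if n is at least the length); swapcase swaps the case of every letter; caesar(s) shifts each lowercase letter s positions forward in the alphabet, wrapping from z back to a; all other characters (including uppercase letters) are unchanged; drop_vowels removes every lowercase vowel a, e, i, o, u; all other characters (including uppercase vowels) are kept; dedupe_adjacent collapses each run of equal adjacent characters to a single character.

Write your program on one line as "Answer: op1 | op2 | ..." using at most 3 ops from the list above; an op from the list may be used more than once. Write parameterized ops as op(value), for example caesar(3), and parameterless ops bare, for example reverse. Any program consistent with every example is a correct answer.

take(4) | caesar(2) | caesar(13)

Check, running the answer program on each example:
  "uwutiblszy" -> "uwut" -> "wywv" -> "jlji"
  "cyyxh" -> "cyyx" -> "eaaz" -> "rnnm"
  "keardybma" -> "kear" -> "mgct" -> "ztpg"
  "wtv" -> "wtv" -> "yvx" -> "lik"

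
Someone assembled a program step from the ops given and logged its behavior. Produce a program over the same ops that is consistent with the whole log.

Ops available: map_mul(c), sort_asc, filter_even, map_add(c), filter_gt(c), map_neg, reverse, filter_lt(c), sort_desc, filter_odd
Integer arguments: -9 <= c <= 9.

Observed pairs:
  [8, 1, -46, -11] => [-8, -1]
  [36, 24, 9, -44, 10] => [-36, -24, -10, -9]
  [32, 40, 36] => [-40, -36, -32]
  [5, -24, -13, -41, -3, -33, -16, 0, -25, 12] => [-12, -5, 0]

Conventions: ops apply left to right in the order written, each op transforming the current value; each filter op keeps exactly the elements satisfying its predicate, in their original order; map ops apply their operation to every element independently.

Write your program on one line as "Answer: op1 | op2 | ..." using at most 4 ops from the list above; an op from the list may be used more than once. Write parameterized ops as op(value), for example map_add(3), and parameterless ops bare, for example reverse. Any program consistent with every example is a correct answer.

map_neg | sort_desc | filter_lt(3) | sort_asc

Check, running the answer program on each example:
  [8, 1, -46, -11] -> [-8, -1, 46, 11] -> [46, 11, -1, -8] -> [-1, -8] -> [-8, -1]
  [36, 24, 9, -44, 10] -> [-36, -24, -9, 44, -10] -> [44, -9, -10, -24, -36] -> [-9, -10, -24, -36] -> [-36, -24, -10, -9]
  [32, 40, 36] -> [-32, -40, -36] -> [-32, -36, -40] -> [-32, -36, -40] -> [-40, -36, -32]
  [5, -24, -13, -41, -3, -33, -16, 0, -25, 12] -> [-5, 24, 13, 41, 3, 33, 16, 0, 25, -12] -> [41, 33, 25, 24, 16, 13, 3, 0, -5, -12] -> [0, -5, -12] -> [-12, -5, 0]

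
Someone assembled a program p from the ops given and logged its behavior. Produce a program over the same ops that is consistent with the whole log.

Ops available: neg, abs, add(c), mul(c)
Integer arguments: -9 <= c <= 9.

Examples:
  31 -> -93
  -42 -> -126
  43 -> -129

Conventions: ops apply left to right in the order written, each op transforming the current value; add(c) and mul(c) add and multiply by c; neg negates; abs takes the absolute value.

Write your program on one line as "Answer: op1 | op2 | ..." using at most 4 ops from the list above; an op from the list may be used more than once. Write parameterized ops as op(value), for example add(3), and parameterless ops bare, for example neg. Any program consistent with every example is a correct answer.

abs | neg | mul(-3) | neg

Check, running the answer program on each example:
  31 -> 31 -> -31 -> 93 -> -93
  -42 -> 42 -> -42 -> 126 -> -126
  43 -> 43 -> -43 -> 129 -> -129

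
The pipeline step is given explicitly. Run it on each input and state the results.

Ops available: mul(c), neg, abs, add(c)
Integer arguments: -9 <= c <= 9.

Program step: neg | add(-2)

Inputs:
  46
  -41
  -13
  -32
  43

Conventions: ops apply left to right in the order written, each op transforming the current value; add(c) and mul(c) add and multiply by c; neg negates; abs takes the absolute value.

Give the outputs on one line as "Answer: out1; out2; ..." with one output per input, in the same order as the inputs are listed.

Execution, op by op:
  46 -> -46 -> -48
  -41 -> 41 -> 39
  -13 -> 13 -> 11
  -32 -> 32 -> 30
  43 -> -43 -> -45

-48; 39; 11; 30; -45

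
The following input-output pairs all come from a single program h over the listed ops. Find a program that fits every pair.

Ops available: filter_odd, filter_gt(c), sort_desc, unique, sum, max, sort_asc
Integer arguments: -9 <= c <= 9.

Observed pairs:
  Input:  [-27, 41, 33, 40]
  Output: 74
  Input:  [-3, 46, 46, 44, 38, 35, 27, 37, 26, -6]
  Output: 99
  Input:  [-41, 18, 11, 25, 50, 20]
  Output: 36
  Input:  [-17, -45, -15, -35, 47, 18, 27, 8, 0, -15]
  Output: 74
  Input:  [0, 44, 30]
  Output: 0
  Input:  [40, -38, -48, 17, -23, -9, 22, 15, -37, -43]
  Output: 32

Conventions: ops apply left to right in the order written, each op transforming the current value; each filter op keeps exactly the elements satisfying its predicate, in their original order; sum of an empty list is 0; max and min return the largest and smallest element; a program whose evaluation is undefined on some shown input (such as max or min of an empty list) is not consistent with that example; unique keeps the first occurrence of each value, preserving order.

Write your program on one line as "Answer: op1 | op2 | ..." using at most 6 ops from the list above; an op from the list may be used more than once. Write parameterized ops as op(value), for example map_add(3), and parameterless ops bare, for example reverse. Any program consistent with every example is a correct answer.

unique | sort_asc | filter_gt(-3) | filter_gt(2) | filter_odd | sum

Check, running the answer program on each example:
  [-27, 41, 33, 40] -> [-27, 41, 33, 40] -> [-27, 33, 40, 41] -> [33, 40, 41] -> [33, 40, 41] -> [33, 41] -> 74
  [-3, 46, 46, 44, 38, 35, 27, 37, 26, -6] -> [-3, 46, 44, 38, 35, 27, 37, 26, -6] -> [-6, -3, 26, 27, 35, 37, 38, 44, 46] -> [26, 27, 35, 37, 38, 44, 46] -> [26, 27, 35, 37, 38, 44, 46] -> [27, 35, 37] -> 99
  [-41, 18, 11, 25, 50, 20] -> [-41, 18, 11, 25, 50, 20] -> [-41, 11, 18, 20, 25, 50] -> [11, 18, 20, 25, 50] -> [11, 18, 20, 25, 50] -> [11, 25] -> 36
  [-17, -45, -15, -35, 47, 18, 27, 8, 0, -15] -> [-17, -45, -15, -35, 47, 18, 27, 8, 0] -> [-45, -35, -17, -15, 0, 8, 18, 27, 47] -> [0, 8, 18, 27, 47] -> [8, 18, 27, 47] -> [27, 47] -> 74
  [0, 44, 30] -> [0, 44, 30] -> [0, 30, 44] -> [0, 30, 44] -> [30, 44] -> [] -> 0
  [40, -38, -48, 17, -23, -9, 22, 15, -37, -43] -> [40, -38, -48, 17, -23, -9, 22, 15, -37, -43] -> [-48, -43, -38, -37, -23, -9, 15, 17, 22, 40] -> [15, 17, 22, 40] -> [15, 17, 22, 40] -> [15, 17] -> 32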